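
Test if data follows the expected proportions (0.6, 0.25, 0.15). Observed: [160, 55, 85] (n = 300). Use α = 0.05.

Expected: [180.0, 75.0, 45.0]. χ² = 43.111. df = 2, critical = 5.991. Reject H₀.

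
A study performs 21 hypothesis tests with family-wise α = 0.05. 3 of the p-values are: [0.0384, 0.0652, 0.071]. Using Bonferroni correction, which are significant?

Bonferroni α = 0.05/21 = 0.00238. None of the given p-values are significant.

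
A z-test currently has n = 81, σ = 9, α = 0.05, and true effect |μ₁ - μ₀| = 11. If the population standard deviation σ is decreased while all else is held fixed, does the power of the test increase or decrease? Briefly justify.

Power increases: a smaller σ shrinks the standard error σ/√n, moving the sampling distribution under H₁ further from the critical value.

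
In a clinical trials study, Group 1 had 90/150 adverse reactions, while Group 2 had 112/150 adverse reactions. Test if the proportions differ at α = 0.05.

p̂₁ = 0.6, p̂₂ = 0.747, pooled p̂ = 0.673. z = -2.708. Critical: ±1.96. Reject H₀.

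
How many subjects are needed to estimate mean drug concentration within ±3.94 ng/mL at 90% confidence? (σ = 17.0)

n = (z*σ/E)² = (1.645×17.0/3.94)² = 50.4 → n = 51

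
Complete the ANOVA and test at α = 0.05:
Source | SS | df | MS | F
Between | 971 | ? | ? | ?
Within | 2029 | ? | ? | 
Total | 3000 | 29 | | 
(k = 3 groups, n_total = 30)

df_between = 2, df_within = 27. MS_between = 485.5, MS_within = 75.15. F = 6.461, F_crit ≈ 3.354. Reject H₀.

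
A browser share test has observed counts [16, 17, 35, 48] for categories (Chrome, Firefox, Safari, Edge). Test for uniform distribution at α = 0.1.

Expected = 29 each. χ² = Σ(O-E)²/E = 24.483. df = 3, critical value = 6.251. Reject H₀.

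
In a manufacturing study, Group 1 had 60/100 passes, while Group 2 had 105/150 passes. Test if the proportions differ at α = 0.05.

p̂₁ = 0.6, p̂₂ = 0.7, pooled p̂ = 0.66. z = -1.635. Critical: ±1.96. Fail to reject H₀.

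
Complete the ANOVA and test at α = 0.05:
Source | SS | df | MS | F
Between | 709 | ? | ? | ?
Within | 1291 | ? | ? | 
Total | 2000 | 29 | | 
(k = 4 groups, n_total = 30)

df_between = 3, df_within = 26. MS_between = 236.33, MS_within = 49.65. F = 4.76, F_crit ≈ 2.975. Reject H₀.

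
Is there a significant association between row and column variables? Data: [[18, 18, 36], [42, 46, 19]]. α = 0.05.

χ² = 21.066. df = 2, critical = 5.991. Reject H₀. Variables are dependent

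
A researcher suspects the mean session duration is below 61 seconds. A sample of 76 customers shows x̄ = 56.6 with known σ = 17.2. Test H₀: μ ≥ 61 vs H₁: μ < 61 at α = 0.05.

z = -2.23. Critical value: -1.645. Reject H₀.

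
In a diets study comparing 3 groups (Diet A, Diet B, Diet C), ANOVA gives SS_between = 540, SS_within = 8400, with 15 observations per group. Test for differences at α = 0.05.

df_between = 2, df_within = 42. F = MS_between/MS_within = 270.0/200.0 = 1.35. F_crit ≈ 3.22. Fail to reject H₀.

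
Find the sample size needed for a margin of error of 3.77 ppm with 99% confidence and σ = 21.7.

n = (z*σ/E)² = (2.576×21.7/3.77)² = 219.9 → n = 220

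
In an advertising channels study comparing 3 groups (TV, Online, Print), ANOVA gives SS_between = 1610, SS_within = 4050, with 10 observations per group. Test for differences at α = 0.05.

df_between = 2, df_within = 27. F = MS_between/MS_within = 805.0/150.0 = 5.367. F_crit ≈ 3.354. Reject H₀. At least one mean differs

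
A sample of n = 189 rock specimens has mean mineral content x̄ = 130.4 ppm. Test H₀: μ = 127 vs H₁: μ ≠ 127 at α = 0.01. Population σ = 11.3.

z = (x̄ - μ₀)/(σ/√n) = (130.4 - 127)/(11.3/√189) = 4.136. Critical value: ±2.576. Since |4.136| > 2.576, Reject H₀.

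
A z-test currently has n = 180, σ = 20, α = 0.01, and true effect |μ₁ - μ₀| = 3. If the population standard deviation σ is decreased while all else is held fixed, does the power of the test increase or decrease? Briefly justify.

Power increases: a smaller σ shrinks the standard error σ/√n, moving the sampling distribution under H₁ further from the critical value.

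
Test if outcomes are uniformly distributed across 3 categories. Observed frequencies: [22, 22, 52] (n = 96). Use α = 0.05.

Expected = 32 each. χ² = Σ(O-E)²/E = 18.75. df = 2, critical value = 5.991. Reject H₀.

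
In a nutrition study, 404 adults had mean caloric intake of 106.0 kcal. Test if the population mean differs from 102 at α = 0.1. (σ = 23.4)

z = (x̄ - μ₀)/(σ/√n) = (106.0 - 102)/(23.4/√404) = 3.436. Critical value: ±1.645. Since |3.436| > 1.645, Reject H₀.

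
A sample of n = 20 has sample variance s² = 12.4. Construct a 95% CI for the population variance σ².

df = 19. χ²_{0.025} = 32.852, χ²_{0.975} = 8.907. CI for σ² = ((n-1)s²/χ²_{α/2}, (n-1)s²/χ²_{1-α/2}) = (19·12.4/32.852, 19·12.4/8.907) = (7.17, 26.45)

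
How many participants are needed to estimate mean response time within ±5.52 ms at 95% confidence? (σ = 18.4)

n = (z*σ/E)² = (1.96×18.4/5.52)² = 42.7 → n = 43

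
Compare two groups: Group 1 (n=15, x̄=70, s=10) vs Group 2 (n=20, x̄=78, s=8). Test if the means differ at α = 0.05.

Pooled sp = 8.9. t = -2.631, df = 33. Critical t = ±2.035. Reject H₀.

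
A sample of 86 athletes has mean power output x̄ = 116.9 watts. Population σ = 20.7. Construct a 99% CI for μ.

CI = x̄ ± z*(σ/√n) = 116.9 ± 2.576(20.7/√86) = 116.9 ± 5.75 = (111.15, 122.65)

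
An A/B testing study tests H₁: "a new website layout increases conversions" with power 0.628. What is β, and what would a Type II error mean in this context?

β = 1 - power = 1 - 0.628 = 0.372. A Type II error is failing to reject H₀ when H₀ is false (false negative) — here, failing to conclude that a new website layout increases conversions when in fact it is true. Consequence: discarding a layout that would have improved conversions — lost revenue.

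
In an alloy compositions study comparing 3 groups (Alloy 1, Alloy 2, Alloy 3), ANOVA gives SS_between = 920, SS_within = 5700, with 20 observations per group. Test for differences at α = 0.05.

df_between = 2, df_within = 57. F = MS_between/MS_within = 460.0/100.0 = 4.6. F_crit ≈ 3.159. Reject H₀. At least one mean differs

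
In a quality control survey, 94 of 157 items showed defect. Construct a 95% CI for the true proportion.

p̂ = 0.599. CI = p̂ ± z*√(p̂(1-p̂)/n) = (0.522, 0.675)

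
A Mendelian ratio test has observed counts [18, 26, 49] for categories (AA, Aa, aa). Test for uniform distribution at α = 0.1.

Expected = 31 each. χ² = Σ(O-E)²/E = 16.71. df = 2, critical value = 4.605. Reject H₀.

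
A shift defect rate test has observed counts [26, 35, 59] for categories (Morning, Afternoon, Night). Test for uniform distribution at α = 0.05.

Expected = 40 each. χ² = Σ(O-E)²/E = 14.55. df = 2, critical value = 5.991. Reject H₀.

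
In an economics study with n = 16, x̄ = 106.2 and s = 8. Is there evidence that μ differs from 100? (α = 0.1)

t = (x̄ - μ₀)/(s/√n) = (106.2 - 100)/(8/√16) = 3.1. df = 15, critical t = ±1.753. Reject H₀.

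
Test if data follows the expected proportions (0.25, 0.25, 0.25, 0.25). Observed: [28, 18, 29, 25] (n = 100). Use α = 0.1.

Expected: [25.0, 25.0, 25.0, 25.0]. χ² = 2.96. df = 3, critical = 6.251. Fail to reject H₀.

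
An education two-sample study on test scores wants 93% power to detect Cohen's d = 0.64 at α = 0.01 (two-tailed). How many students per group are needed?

z_{α/2} = 2.576, z_β = Φ⁻¹(0.93) = 1.476. For medium effect (d = 0.64): n per group = 2(z_{α/2} + z_β)²/d² = 2(2.576 + 1.476)²/0.64² = 80.2 → 81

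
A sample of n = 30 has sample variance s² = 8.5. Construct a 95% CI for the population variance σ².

df = 29. χ²_{0.025} = 45.722, χ²_{0.975} = 16.047. CI for σ² = ((n-1)s²/χ²_{α/2}, (n-1)s²/χ²_{1-α/2}) = (29·8.5/45.722, 29·8.5/16.047) = (5.39, 15.36)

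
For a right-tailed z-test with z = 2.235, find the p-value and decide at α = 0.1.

p = P(Z > 2.235) = 1 - Φ(2.235) ≈ 0.0127. Since p < 0.1, reject H₀ (significant) at α = 0.1.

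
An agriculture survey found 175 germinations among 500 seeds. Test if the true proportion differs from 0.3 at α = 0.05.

p̂ = 0.35, p₀ = 0.3. z = (p̂ - p₀)/√(p₀(1-p₀)/n) = 2.44. Critical: ±1.96. Reject H₀.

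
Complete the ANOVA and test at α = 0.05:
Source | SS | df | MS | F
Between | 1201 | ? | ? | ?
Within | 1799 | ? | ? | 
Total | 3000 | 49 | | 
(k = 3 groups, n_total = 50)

df_between = 2, df_within = 47. MS_between = 600.5, MS_within = 38.28. F = 15.688, F_crit ≈ 3.195. Reject H₀.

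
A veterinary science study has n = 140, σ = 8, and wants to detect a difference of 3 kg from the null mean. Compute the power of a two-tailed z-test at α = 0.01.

SE = σ/√n = 8/√140 = 0.676. Non-centrality λ = d/SE = 3/0.676 = 4.437. Power ≈ Φ(λ - z_{α/2}) = Φ(4.437 - 2.576) = Φ(1.861) = 0.969.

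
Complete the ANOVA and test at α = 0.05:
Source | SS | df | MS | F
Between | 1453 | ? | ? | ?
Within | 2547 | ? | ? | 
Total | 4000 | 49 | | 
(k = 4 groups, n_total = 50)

df_between = 3, df_within = 46. MS_between = 484.33, MS_within = 55.37. F = 8.747, F_crit ≈ 2.807. Reject H₀.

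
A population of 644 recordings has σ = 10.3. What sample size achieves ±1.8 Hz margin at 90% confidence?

Without FPC: n₀ = (1.645×10.3/1.8)² = 88.606. With FPC: n = n₀N/(n₀+N-1) = 78.0 → n = 78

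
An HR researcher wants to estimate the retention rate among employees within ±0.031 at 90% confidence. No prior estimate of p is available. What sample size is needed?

Conservative approach: use p = 0.5 (maximizes p(1-p) = 0.25). n = z²(0.25)/E² = 1.645²×0.25/0.031² = 704.0 → n = 704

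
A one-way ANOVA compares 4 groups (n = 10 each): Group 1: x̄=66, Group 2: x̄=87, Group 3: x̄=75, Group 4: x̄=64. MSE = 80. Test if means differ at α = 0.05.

Grand mean = 73.0. SS_between = 3300.0, MS_between = 1100.0. F = 13.75, F_crit ≈ 2.866. Reject H₀.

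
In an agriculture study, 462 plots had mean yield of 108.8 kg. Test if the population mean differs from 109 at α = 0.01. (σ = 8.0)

z = (x̄ - μ₀)/(σ/√n) = (108.8 - 109)/(8.0/√462) = -0.537. Critical value: ±2.576. Since |-0.537| ≤ 2.576, Fail to reject H₀.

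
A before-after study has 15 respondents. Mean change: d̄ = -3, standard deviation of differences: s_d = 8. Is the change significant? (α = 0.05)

t = d̄/(s_d/√n) = -3/(8/√15) = -1.452. df = 14, critical t = ±2.145. Fail to reject H₀.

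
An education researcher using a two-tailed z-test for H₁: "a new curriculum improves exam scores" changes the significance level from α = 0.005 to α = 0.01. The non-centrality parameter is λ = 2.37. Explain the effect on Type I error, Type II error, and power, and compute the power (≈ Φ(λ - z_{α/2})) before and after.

Increasing α from 0.005 to 0.01:
• Type I error rate increases (α is the Type I rate by definition).
• Critical value moves from z_{α/2} = 2.807 to 2.576, so power = Φ(λ - z_{α/2}) goes from Φ(2.37 - 2.807) = 0.331 to Φ(2.37 - 2.576) = 0.418.
• Type II error rate β = 1 - power therefore decreases (0.669 → 0.582).
Appropriate when false negatives are costly — here, keeping the old curriculum when the new one would have helped students.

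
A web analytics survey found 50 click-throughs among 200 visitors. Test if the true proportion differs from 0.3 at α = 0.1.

p̂ = 0.25, p₀ = 0.3. z = (p̂ - p₀)/√(p₀(1-p₀)/n) = -1.543. Critical: ±1.645. Fail to reject H₀.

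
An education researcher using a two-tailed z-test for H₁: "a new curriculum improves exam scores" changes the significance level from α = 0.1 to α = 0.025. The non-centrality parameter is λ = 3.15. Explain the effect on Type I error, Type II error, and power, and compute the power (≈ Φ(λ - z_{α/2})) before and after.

Decreasing α from 0.1 to 0.025:
• Type I error rate decreases (α is the Type I rate by definition).
• Critical value moves from z_{α/2} = 1.645 to 2.241, so power = Φ(λ - z_{α/2}) goes from Φ(3.15 - 1.645) = 0.934 to Φ(3.15 - 2.241) = 0.818.
• Type II error rate β = 1 - power therefore increases (0.066 → 0.182).
Appropriate when false positives are costly — here, adopting a curriculum that gives no real benefit — disruption for nothing.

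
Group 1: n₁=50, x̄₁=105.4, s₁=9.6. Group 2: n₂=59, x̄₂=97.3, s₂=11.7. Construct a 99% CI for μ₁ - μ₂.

Difference = 8.1. SE = √(9.6²/50 + 11.7²/59) = 2.04. CI = (2.84, 13.36)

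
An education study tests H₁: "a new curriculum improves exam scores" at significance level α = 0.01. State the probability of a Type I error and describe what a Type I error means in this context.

P(Type I error) = α = 0.01. A Type I error is rejecting H₀ when H₀ is actually true (false positive) — here, concluding that a new curriculum improves exam scores when in fact this is not the case. Consequence: adopting a curriculum that gives no real benefit — disruption for nothing.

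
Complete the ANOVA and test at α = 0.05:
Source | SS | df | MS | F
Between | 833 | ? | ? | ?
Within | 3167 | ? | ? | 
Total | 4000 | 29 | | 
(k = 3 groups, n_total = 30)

df_between = 2, df_within = 27. MS_between = 416.5, MS_within = 117.3. F = 3.551, F_crit ≈ 3.354. Reject H₀.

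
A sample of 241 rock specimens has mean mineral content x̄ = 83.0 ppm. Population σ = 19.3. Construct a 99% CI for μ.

CI = x̄ ± z*(σ/√n) = 83.0 ± 2.576(19.3/√241) = 83.0 ± 3.2 = (79.8, 86.2)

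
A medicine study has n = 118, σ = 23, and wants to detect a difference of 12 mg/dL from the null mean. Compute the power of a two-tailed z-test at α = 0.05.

SE = σ/√n = 23/√118 = 2.117. Non-centrality λ = d/SE = 12/2.117 = 5.668. Power ≈ Φ(λ - z_{α/2}) = Φ(5.668 - 1.96) = Φ(3.708) = 1.0.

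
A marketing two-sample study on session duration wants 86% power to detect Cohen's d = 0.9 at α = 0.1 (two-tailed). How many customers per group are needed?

z_{α/2} = 1.645, z_β = Φ⁻¹(0.86) = 1.08. For large effect (d = 0.9): n per group = 2(z_{α/2} + z_β)²/d² = 2(1.645 + 1.08)²/0.9² = 18.3 → 19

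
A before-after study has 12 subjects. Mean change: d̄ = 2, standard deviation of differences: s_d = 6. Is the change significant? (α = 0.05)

t = d̄/(s_d/√n) = 2/(6/√12) = 1.155. df = 11, critical t = ±2.201. Fail to reject H₀.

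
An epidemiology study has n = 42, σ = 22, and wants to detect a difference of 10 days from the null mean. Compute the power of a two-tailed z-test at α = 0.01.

SE = σ/√n = 22/√42 = 3.395. Non-centrality λ = d/SE = 10/3.395 = 2.946. Power ≈ Φ(λ - z_{α/2}) = Φ(2.946 - 2.576) = Φ(0.37) = 0.644.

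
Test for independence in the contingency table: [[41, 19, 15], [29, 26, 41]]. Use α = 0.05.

χ² = 12.832. df = 2, critical = 5.991. Reject H₀. Variables are dependent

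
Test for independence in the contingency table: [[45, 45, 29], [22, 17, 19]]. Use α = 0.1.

χ² = 1.817. df = 2, critical = 4.605. Fail to reject H₀. No evidence of dependence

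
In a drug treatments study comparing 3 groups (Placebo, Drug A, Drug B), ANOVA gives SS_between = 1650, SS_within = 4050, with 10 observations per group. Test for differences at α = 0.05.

df_between = 2, df_within = 27. F = MS_between/MS_within = 825.0/150.0 = 5.5. F_crit ≈ 3.354. Reject H₀. At least one mean differs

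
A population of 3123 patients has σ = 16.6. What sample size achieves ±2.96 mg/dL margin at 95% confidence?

Without FPC: n₀ = (1.96×16.6/2.96)² = 120.822. With FPC: n = n₀N/(n₀+N-1) = 116.4 → n = 117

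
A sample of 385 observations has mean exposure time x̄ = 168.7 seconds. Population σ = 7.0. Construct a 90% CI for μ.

CI = x̄ ± z*(σ/√n) = 168.7 ± 1.645(7.0/√385) = 168.7 ± 0.59 = (168.11, 169.29)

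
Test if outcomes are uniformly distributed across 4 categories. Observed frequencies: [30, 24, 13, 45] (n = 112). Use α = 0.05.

Expected = 28 each. χ² = Σ(O-E)²/E = 19.071. df = 3, critical value = 7.815. Reject H₀.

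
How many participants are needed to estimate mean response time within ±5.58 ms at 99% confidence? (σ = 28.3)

n = (z*σ/E)² = (2.576×28.3/5.58)² = 170.7 → n = 171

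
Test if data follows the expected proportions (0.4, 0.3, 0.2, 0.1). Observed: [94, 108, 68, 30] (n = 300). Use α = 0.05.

Expected: [120.0, 90.0, 60.0, 30.0]. χ² = 10.3. df = 3, critical = 7.815. Reject H₀.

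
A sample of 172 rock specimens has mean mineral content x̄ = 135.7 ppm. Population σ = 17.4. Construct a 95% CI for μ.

CI = x̄ ± z*(σ/√n) = 135.7 ± 1.96(17.4/√172) = 135.7 ± 2.6 = (133.1, 138.3)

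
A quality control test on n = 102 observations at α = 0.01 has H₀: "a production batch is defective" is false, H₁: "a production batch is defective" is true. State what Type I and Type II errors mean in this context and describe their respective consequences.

Type I (false positive): concluding that a production batch is defective when it is not — scrapping a good batch — wasted material and cost for no reason. Type II (false negative): failing to conclude that a production batch is defective when it is — shipping a defective batch — faulty products reach customers. Which is costlier depends on domain priorities and is a judgement call rather than a statistical fact.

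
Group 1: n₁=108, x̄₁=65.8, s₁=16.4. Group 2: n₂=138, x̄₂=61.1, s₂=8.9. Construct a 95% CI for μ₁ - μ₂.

Difference = 4.7. SE = √(16.4²/108 + 8.9²/138) = 1.751. CI = (1.27, 8.13)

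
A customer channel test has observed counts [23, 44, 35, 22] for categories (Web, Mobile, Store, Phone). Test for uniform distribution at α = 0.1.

Expected = 31 each. χ² = Σ(O-E)²/E = 10.645. df = 3, critical value = 6.251. Reject H₀.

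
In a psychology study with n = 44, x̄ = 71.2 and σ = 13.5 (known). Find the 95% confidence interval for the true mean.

CI = x̄ ± z*(σ/√n) = 71.2 ± 1.96(13.5/√44) = 71.2 ± 3.99 = (67.21, 75.19)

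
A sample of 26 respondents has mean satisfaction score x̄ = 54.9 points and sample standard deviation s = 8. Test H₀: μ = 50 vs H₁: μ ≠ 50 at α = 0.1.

t = (x̄ - μ₀)/(s/√n) = (54.9 - 50)/(8/√26) = 3.123. df = 25, critical t = ±1.708. Reject H₀.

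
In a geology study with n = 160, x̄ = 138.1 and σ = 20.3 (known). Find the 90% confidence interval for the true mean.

CI = x̄ ± z*(σ/√n) = 138.1 ± 1.645(20.3/√160) = 138.1 ± 2.64 = (135.46, 140.74)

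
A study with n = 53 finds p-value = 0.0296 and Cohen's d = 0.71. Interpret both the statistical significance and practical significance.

Statistically significant (p = 0.0296 < 0.05). Cohen's d = 0.71 indicates a medium effect size. Both statistical and practical significance should be considered.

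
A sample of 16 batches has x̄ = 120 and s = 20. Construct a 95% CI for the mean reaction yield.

CI = x̄ ± t*(s/√n) = 120 ± 2.131(20/√16) = (109.34, 130.66)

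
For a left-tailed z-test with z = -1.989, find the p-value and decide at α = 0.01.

p = P(Z < -1.989) = Φ(-1.989) ≈ 0.0234. Since p ≥ 0.01, fail to reject H₀ (not significant) at α = 0.01.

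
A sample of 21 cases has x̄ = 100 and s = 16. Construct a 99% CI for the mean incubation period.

CI = x̄ ± t*(s/√n) = 100 ± 2.845(16/√21) = (90.07, 109.93)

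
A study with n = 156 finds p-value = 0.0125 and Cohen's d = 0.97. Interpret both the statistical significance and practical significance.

Statistically significant (p = 0.0125 < 0.05). Cohen's d = 0.97 indicates a large effect size. Both statistical and practical significance should be considered.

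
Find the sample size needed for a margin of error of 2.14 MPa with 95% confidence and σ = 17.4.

n = (z*σ/E)² = (1.96×17.4/2.14)² = 254.0 → n = 254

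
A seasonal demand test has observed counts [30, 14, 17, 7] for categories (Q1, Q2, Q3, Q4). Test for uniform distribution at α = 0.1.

Expected = 17 each. χ² = Σ(O-E)²/E = 16.353. df = 3, critical value = 6.251. Reject H₀.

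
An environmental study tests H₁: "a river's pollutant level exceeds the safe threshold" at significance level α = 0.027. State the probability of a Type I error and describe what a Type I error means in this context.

P(Type I error) = α = 0.027. A Type I error is rejecting H₀ when H₀ is actually true (false positive) — here, concluding that a river's pollutant level exceeds the safe threshold when in fact this is not the case. Consequence: shutting down a compliant factory unnecessarily.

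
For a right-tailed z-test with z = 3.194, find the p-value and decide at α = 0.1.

p = P(Z > 3.194) = 1 - Φ(3.194) ≈ 0.0007. Since p < 0.1, reject H₀ (significant) at α = 0.1.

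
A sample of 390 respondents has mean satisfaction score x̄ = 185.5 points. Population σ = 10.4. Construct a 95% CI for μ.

CI = x̄ ± z*(σ/√n) = 185.5 ± 1.96(10.4/√390) = 185.5 ± 1.03 = (184.47, 186.53)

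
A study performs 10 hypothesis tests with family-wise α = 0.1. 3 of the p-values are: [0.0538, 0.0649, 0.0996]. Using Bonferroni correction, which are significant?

Bonferroni α = 0.1/10 = 0.01. None of the given p-values are significant.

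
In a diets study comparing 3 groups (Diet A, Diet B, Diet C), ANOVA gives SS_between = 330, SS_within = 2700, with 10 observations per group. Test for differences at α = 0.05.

df_between = 2, df_within = 27. F = MS_between/MS_within = 165.0/100.0 = 1.65. F_crit ≈ 3.354. Fail to reject H₀.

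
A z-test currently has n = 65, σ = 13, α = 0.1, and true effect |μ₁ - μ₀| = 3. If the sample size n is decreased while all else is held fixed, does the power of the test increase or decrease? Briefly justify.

Power decreases: a smaller n inflates the standard error σ/√n, pulling the sampling distribution under H₁ back toward the critical value.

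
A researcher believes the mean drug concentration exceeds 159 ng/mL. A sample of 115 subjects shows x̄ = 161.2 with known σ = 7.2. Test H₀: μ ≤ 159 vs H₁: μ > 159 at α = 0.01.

z = 3.277. Critical value: 2.33. Reject H₀.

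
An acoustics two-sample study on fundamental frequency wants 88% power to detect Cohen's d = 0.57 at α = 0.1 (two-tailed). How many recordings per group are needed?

z_{α/2} = 1.645, z_β = Φ⁻¹(0.88) = 1.175. For medium effect (d = 0.57): n per group = 2(z_{α/2} + z_β)²/d² = 2(1.645 + 1.175)²/0.57² = 49.0 → 49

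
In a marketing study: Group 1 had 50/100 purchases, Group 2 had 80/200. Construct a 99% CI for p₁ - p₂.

p̂₁ = 0.5, p̂₂ = 0.4. Difference = 0.1. CI = (-0.057, 0.257)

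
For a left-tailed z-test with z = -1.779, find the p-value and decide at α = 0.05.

p = P(Z < -1.779) = Φ(-1.779) ≈ 0.0376. Since p < 0.05, reject H₀ (significant) at α = 0.05.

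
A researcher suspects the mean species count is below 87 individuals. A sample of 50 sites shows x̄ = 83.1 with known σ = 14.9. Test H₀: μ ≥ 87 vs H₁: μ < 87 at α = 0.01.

z = -1.851. Critical value: -2.33. Fail to reject H₀.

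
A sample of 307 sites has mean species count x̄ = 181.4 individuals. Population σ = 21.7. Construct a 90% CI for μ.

CI = x̄ ± z*(σ/√n) = 181.4 ± 1.645(21.7/√307) = 181.4 ± 2.04 = (179.36, 183.44)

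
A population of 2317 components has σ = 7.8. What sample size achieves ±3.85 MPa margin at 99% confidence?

Without FPC: n₀ = (2.576×7.8/3.85)² = 27.237. With FPC: n = n₀N/(n₀+N-1) = 26.9 → n = 27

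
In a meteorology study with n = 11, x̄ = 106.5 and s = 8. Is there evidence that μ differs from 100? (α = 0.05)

t = (x̄ - μ₀)/(s/√n) = (106.5 - 100)/(8/√11) = 2.695. df = 10, critical t = ±2.228. Reject H₀.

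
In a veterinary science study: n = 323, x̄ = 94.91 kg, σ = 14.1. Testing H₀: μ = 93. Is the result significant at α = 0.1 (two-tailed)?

z = (94.91 - 93)/(14.1/√323) = 2.435. Since |z| > 1.645, significant at α = 0.1.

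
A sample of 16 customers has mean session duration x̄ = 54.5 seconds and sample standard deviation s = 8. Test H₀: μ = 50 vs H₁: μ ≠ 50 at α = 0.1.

t = (x̄ - μ₀)/(s/√n) = (54.5 - 50)/(8/√16) = 2.25. df = 15, critical t = ±1.753. Reject H₀.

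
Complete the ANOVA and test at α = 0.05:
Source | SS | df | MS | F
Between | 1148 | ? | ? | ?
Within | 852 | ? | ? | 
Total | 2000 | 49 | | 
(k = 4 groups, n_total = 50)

df_between = 3, df_within = 46. MS_between = 382.67, MS_within = 18.52. F = 20.66, F_crit ≈ 2.807. Reject H₀.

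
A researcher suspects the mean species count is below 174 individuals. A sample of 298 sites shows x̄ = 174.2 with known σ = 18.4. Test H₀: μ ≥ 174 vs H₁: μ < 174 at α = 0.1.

z = 0.188. Critical value: -1.28. Fail to reject H₀.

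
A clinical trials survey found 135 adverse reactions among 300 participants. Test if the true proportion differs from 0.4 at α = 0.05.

p̂ = 0.45, p₀ = 0.4. z = (p̂ - p₀)/√(p₀(1-p₀)/n) = 1.768. Critical: ±1.96. Fail to reject H₀.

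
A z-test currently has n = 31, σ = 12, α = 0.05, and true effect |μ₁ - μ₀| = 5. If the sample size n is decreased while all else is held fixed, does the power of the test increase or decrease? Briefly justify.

Power decreases: a smaller n inflates the standard error σ/√n, pulling the sampling distribution under H₁ back toward the critical value.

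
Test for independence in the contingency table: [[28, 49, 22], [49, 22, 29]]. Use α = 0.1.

χ² = 16.951. df = 2, critical = 4.605. Reject H₀. Variables are dependent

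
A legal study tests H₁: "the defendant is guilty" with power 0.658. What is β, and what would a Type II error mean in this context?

β = 1 - power = 1 - 0.658 = 0.342. A Type II error is failing to reject H₀ when H₀ is false (false negative) — here, failing to conclude that the defendant is guilty when in fact it is true. Consequence: acquitting a guilty person.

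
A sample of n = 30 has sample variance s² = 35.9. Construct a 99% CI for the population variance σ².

df = 29. χ²_{0.005} = 52.336, χ²_{0.995} = 13.121. CI for σ² = ((n-1)s²/χ²_{α/2}, (n-1)s²/χ²_{1-α/2}) = (29·35.9/52.336, 29·35.9/13.121) = (19.89, 79.35)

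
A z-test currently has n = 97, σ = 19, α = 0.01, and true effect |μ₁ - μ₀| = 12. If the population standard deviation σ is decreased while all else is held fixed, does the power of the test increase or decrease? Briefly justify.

Power increases: a smaller σ shrinks the standard error σ/√n, moving the sampling distribution under H₁ further from the critical value.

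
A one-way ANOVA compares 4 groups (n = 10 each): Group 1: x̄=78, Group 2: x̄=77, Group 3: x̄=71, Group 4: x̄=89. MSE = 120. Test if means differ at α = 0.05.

Grand mean = 78.75. SS_between = 1687.5, MS_between = 562.5. F = 4.688, F_crit ≈ 2.866. Reject H₀.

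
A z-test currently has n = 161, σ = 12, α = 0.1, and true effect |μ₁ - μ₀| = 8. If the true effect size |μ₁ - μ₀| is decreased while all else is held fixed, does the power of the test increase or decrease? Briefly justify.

Power decreases: a smaller true effect decreases the non-centrality λ = |μ₁ - μ₀|/(σ/√n).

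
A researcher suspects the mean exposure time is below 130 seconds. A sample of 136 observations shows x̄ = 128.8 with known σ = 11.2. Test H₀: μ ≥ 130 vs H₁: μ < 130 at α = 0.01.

z = -1.249. Critical value: -2.33. Fail to reject H₀.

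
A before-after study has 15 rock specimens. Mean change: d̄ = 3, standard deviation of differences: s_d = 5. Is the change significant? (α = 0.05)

t = d̄/(s_d/√n) = 3/(5/√15) = 2.324. df = 14, critical t = ±2.145. Reject H₀.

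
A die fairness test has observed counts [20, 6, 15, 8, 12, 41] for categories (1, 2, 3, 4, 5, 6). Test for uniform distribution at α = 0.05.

Expected = 17 each. χ² = Σ(O-E)²/E = 48.0. df = 5, critical value = 11.07. Reject H₀.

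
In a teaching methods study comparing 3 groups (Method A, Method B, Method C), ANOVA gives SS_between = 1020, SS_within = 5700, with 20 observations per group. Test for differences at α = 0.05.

df_between = 2, df_within = 57. F = MS_between/MS_within = 510.0/100.0 = 5.1. F_crit ≈ 3.159. Reject H₀. At least one mean differs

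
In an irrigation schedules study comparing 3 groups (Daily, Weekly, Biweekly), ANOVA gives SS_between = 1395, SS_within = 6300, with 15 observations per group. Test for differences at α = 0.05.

df_between = 2, df_within = 42. F = MS_between/MS_within = 697.5/150.0 = 4.65. F_crit ≈ 3.22. Reject H₀. At least one mean differs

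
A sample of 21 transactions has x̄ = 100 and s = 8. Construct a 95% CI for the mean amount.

CI = x̄ ± t*(s/√n) = 100 ± 2.086(8/√21) = (96.36, 103.64)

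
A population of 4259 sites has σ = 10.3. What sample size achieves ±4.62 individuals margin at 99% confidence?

Without FPC: n₀ = (2.576×10.3/4.62)² = 32.982. With FPC: n = n₀N/(n₀+N-1) = 32.7 → n = 33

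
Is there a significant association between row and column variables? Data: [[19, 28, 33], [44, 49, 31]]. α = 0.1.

χ² = 6.524. df = 2, critical = 4.605. Reject H₀. Variables are dependent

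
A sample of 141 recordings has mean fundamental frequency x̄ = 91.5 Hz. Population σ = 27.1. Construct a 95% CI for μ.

CI = x̄ ± z*(σ/√n) = 91.5 ± 1.96(27.1/√141) = 91.5 ± 4.47 = (87.03, 95.97)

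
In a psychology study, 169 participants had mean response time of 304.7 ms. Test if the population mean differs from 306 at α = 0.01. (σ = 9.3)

z = (x̄ - μ₀)/(σ/√n) = (304.7 - 306)/(9.3/√169) = -1.817. Critical value: ±2.576. Since |-1.817| ≤ 2.576, Fail to reject H₀.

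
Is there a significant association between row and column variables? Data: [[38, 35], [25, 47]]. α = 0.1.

χ² = 4.432. df = 1, critical = 2.706. Reject H₀. Variables are dependent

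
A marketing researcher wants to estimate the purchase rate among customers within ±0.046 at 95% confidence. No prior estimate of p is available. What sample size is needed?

Conservative approach: use p = 0.5 (maximizes p(1-p) = 0.25). n = z²(0.25)/E² = 1.96²×0.25/0.046² = 453.9 → n = 454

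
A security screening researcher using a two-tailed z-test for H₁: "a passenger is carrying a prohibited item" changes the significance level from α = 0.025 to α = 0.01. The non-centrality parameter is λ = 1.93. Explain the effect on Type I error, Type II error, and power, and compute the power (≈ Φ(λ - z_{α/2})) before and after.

Decreasing α from 0.025 to 0.01:
• Type I error rate decreases (α is the Type I rate by definition).
• Critical value moves from z_{α/2} = 2.241 to 2.576, so power = Φ(λ - z_{α/2}) goes from Φ(1.93 - 2.241) = 0.378 to Φ(1.93 - 2.576) = 0.259.
• Type II error rate β = 1 - power therefore increases (0.622 → 0.741).
Appropriate when false positives are costly — here, detaining an innocent passenger — delay and inconvenience.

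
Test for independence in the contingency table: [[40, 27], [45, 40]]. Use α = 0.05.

χ² = 0.695. df = 1, critical = 3.841. Fail to reject H₀. No evidence of dependence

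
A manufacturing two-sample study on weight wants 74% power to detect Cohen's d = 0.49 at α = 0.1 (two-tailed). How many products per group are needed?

z_{α/2} = 1.645, z_β = Φ⁻¹(0.74) = 0.643. For small effect (d = 0.49): n per group = 2(z_{α/2} + z_β)²/d² = 2(1.645 + 0.643)²/0.49² = 43.6 → 44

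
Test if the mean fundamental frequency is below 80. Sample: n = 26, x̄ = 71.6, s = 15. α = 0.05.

t = (71.6 - 80)/(15/√26) = -2.855, df = 25. Critical t = -1.708. Reject H₀.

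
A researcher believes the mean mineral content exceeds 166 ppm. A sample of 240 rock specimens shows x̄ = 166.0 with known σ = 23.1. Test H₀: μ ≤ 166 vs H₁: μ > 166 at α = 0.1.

z = 0.0. Critical value: 1.28. Fail to reject H₀.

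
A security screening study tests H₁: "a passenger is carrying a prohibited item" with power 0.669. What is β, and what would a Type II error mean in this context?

β = 1 - power = 1 - 0.669 = 0.331. A Type II error is failing to reject H₀ when H₀ is false (false negative) — here, failing to conclude that a passenger is carrying a prohibited item when in fact it is true. Consequence: letting a prohibited item through — security breach.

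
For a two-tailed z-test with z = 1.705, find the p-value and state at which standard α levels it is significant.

p = 2·P(Z > |1.705|) = 2·(1 - Φ(1.705)) ≈ 0.0882. Significant at α = 0.1.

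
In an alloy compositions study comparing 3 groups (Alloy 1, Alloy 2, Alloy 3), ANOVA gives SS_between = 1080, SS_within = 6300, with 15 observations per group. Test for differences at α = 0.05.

df_between = 2, df_within = 42. F = MS_between/MS_within = 540.0/150.0 = 3.6. F_crit ≈ 3.22. Reject H₀. At least one mean differs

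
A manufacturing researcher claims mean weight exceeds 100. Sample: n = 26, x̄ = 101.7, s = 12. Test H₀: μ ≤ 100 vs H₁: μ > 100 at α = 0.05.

t = (101.7 - 100)/(12/√26) = 0.722, df = 25. Critical t = 1.708. Fail to reject H₀.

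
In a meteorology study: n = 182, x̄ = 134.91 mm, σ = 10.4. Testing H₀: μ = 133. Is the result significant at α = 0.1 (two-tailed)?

z = (134.91 - 133)/(10.4/√182) = 2.478. Since |z| > 1.645, significant at α = 0.1.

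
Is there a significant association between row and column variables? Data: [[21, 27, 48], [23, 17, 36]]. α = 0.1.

χ² = 1.776. df = 2, critical = 4.605. Fail to reject H₀. No evidence of dependence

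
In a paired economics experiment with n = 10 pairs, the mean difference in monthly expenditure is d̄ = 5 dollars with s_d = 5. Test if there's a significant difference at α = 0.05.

t = d̄/(s_d/√n) = 5/(5/√10) = 3.162. df = 9, critical t = ±2.262. Reject H₀.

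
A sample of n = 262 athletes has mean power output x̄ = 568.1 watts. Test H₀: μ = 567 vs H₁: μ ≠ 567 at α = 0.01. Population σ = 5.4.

z = (x̄ - μ₀)/(σ/√n) = (568.1 - 567)/(5.4/√262) = 3.297. Critical value: ±2.576. Since |3.297| > 2.576, Reject H₀.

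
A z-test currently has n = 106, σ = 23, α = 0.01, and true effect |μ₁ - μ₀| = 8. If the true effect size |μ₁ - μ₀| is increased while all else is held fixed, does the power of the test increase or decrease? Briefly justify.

Power increases: a larger true effect increases the non-centrality λ = |μ₁ - μ₀|/(σ/√n).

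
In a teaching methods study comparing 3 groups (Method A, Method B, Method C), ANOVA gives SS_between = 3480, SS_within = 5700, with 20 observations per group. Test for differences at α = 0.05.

df_between = 2, df_within = 57. F = MS_between/MS_within = 1740.0/100.0 = 17.4. F_crit ≈ 3.159. Reject H₀. At least one mean differs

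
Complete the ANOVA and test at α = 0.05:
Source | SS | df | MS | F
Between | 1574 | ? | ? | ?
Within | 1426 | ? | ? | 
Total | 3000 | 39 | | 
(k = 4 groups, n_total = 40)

df_between = 3, df_within = 36. MS_between = 524.67, MS_within = 39.61. F = 13.245, F_crit ≈ 2.866. Reject H₀.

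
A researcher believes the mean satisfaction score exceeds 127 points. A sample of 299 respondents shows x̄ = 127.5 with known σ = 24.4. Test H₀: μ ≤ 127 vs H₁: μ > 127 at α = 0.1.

z = 0.354. Critical value: 1.28. Fail to reject H₀.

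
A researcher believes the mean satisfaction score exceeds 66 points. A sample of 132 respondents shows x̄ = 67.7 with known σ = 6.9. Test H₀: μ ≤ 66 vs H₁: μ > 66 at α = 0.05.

z = 2.831. Critical value: 1.645. Reject H₀.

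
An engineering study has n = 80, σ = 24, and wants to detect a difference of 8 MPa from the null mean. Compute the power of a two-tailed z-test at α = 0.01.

SE = σ/√n = 24/√80 = 2.683. Non-centrality λ = d/SE = 8/2.683 = 2.981. Power ≈ Φ(λ - z_{α/2}) = Φ(2.981 - 2.576) = Φ(0.405) = 0.657.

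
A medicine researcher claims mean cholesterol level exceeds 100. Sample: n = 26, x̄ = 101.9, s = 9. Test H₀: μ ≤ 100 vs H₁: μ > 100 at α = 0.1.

t = (101.9 - 100)/(9/√26) = 1.076, df = 25. Critical t = 1.316. Fail to reject H₀.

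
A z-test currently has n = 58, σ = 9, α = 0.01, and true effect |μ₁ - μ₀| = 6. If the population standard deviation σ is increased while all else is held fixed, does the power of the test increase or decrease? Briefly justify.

Power decreases: a larger σ inflates the standard error σ/√n, pulling the sampling distribution under H₁ back toward the critical value.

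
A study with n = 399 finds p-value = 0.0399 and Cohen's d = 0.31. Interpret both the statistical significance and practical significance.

Statistically significant (p = 0.0399 < 0.05). Cohen's d = 0.31 indicates a small effect size. Both statistical and practical significance should be considered.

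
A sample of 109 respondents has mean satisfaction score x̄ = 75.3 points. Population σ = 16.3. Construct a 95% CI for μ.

CI = x̄ ± z*(σ/√n) = 75.3 ± 1.96(16.3/√109) = 75.3 ± 3.06 = (72.24, 78.36)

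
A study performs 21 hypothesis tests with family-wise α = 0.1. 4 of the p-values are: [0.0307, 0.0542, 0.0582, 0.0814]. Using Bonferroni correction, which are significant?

Bonferroni α = 0.1/21 = 0.00476. None of the given p-values are significant.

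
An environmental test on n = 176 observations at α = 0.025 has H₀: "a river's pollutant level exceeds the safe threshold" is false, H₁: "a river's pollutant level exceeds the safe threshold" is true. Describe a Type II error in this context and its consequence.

Type II error: failing to reject H₀ when it is false — concluding that a river's pollutant level exceeds the safe threshold is not supported when in fact it is. Consequence: allowing unsafe pollution to continue.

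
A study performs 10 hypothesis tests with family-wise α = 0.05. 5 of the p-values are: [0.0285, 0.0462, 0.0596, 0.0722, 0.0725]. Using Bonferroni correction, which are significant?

Bonferroni α = 0.05/10 = 0.005. None of the given p-values are significant.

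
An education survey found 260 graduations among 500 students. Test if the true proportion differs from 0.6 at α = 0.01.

p̂ = 0.52, p₀ = 0.6. z = (p̂ - p₀)/√(p₀(1-p₀)/n) = -3.651. Critical: ±2.576. Reject H₀.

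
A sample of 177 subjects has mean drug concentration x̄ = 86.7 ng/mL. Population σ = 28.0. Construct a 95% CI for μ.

CI = x̄ ± z*(σ/√n) = 86.7 ± 1.96(28.0/√177) = 86.7 ± 4.13 = (82.57, 90.83)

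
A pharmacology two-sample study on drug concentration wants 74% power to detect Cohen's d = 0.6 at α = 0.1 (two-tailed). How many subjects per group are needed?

z_{α/2} = 1.645, z_β = Φ⁻¹(0.74) = 0.643. For medium effect (d = 0.6): n per group = 2(z_{α/2} + z_β)²/d² = 2(1.645 + 0.643)²/0.6² = 29.1 → 30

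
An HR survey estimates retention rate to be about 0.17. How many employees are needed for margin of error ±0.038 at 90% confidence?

n = z²p(1-p)/E² = 1.645²×0.17×0.83/0.038² = 264.4 → n = 265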